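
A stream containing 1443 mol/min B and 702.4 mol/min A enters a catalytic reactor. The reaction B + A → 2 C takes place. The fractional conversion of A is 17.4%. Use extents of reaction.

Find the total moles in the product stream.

2150 mol/min

A reacted = 0.174 × 702.4 = 122.2 mol/min; ν_A = −1, so ξ = 122.2/1 = 122.2 mol/min.
Outlet amounts (n = n₀ + ν ξ):
  B: 1443 − 1(122.2) = 1321
  A: 702.4 − 1(122.2) = 580.2
  C: 0 + 2(122.2) = 244.4
Total out = 1321 + 580.2 + 244.4 = 2145 mol/min.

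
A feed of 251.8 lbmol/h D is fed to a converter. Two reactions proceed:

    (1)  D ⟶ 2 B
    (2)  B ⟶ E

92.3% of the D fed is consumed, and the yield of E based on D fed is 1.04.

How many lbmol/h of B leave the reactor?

Conversion of D: D consumed = 1ξ₁ = 0.923 × 251.8 → ξ₁ = 232.4 lbmol/h.
Yield of E: 1ξ₂ / 251.8 = 1.04 → ξ₂ = 261.9 lbmol/h.
Outlet amounts (n = n₀ + Σ ν·ξ):
  D: 251.8 − 1(232.4) = 19.39
  B: 0 + 2(232.4) − 1(261.9) = 203
  E: 0 + 1(261.9) = 261.9

203 lbmol/h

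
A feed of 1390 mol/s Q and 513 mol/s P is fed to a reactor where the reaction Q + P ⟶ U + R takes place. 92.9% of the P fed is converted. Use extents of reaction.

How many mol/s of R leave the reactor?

477 mol/s

P reacted = 0.929 × 513 = 476.6 mol/s; ν_P = −1, so ξ = 476.6/1 = 476.6 mol/s.
Outlet amounts (n = n₀ + ν ξ):
  Q: 1390 − 1(476.6) = 913.4
  P: 513 − 1(476.6) = 36.42
  U: 0 + 1(476.6) = 476.6
  R: 0 + 1(476.6) = 476.6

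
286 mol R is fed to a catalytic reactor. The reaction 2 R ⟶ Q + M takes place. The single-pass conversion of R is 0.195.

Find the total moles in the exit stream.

R reacted = 0.195 × 286 = 55.77 mol; ν_R = −2, so ξ = 55.77/2 = 27.89 mol.
Outlet amounts (n = n₀ + ν ξ):
  R: 286 − 2(27.89) = 230.2
  Q: 0 + 1(27.89) = 27.89
  M: 0 + 1(27.89) = 27.89
Total out = 230.2 + 27.89 + 27.89 = 286 mol.

286 mol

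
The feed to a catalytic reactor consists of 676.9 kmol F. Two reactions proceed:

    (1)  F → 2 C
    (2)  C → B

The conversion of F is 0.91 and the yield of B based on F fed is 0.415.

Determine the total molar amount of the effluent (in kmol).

1290 kmol

Conversion of F: F consumed = 1ξ₁ = 0.91 × 676.9 → ξ₁ = 616 kmol.
Yield of B: 1ξ₂ / 676.9 = 0.415 → ξ₂ = 280.9 kmol.
Outlet amounts (n = n₀ + Σ ν·ξ):
  F: 676.9 − 1(616) = 60.92
  C: 0 + 2(616) − 1(280.9) = 951
  B: 0 + 1(280.9) = 280.9
Total out = 60.92 + 951 + 280.9 = 1293 kmol.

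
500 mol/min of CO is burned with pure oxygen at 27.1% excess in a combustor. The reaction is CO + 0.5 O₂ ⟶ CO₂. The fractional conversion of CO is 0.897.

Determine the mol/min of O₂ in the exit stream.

Stoichiometric O₂ = 0.5 × 500 = 250 mol/min; O₂ fed = 250 × 1.271 = 317.8 mol/min.
Fuel reacted = 0.897 × 500 → ξ = 448.5 mol/min.
Outlet (n = n₀ + ν ξ):
  CO: 500 − 1(448.5) = 51.5
  O₂: 317.8 − 0.5(448.5) = 93.5
  CO₂: 0 + 1(448.5) = 448.5

93.5 mol/min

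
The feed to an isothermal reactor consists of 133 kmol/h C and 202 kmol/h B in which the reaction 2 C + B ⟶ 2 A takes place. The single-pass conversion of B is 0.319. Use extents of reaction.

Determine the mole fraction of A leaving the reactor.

B reacted = 0.319 × 202 = 64.44 kmol/h; ν_B = −1, so ξ = 64.44/1 = 64.44 kmol/h.
Outlet amounts (n = n₀ + ν ξ):
  C: 133 − 2(64.44) = 4.124
  B: 202 − 1(64.44) = 137.6
  A: 0 + 2(64.44) = 128.9
Total out = 270.6 kmol/h; y_A = 128.9 / 270.6 = 0.4763.

0.476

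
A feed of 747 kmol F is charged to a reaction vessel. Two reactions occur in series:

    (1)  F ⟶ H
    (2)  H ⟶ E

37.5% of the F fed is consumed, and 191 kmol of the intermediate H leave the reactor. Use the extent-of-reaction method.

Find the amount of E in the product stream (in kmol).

Conversion of F: F consumed = 1ξ₁ = 0.375 × 747 → ξ₁ = 280.1 kmol.
H balance: n_H = 0 + 1ξ₁ − 1ξ₂ = 191 → ξ₂ = (1·280.1 − 191)/1 = 89.12 kmol.
Outlet amounts (n = n₀ + Σ ν·ξ):
  F: 747 − 1(280.1) = 466.9
  H: 0 + 1(280.1) − 1(89.12) = 191
  E: 0 + 1(89.12) = 89.12

89.1 kmol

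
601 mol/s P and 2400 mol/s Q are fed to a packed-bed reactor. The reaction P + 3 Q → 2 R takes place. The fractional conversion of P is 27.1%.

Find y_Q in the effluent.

0.714

P reacted = 0.271 × 601 = 162.9 mol/s; ν_P = −1, so ξ = 162.9/1 = 162.9 mol/s.
Outlet amounts (n = n₀ + ν ξ):
  P: 601 − 1(162.9) = 438.1
  Q: 2400 − 3(162.9) = 1911
  R: 0 + 2(162.9) = 325.7
Total out = 2675 mol/s; y_Q = 1911 / 2675 = 0.7145.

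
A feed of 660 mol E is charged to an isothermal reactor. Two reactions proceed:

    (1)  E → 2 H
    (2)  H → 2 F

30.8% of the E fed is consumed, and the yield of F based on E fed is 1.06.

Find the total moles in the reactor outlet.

Conversion of E: E consumed = 1ξ₁ = 0.308 × 660 → ξ₁ = 203.3 mol.
Yield of F: 2ξ₂ / 660 = 1.06 → ξ₂ = 349.8 mol.
Outlet amounts (n = n₀ + Σ ν·ξ):
  E: 660 − 1(203.3) = 456.7
  H: 0 + 2(203.3) − 1(349.8) = 56.76
  F: 0 + 2(349.8) = 699.6
Total out = 456.7 + 56.76 + 699.6 = 1213 mol.

1210 mol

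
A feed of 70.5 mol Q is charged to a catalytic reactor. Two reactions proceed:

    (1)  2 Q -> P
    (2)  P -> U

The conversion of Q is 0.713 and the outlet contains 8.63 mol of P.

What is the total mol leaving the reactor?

45.4 mol

Conversion of Q: Q consumed = 2ξ₁ = 0.713 × 70.5 → ξ₁ = 25.13 mol.
P balance: n_P = 0 + 1ξ₁ − 1ξ₂ = 8.63 → ξ₂ = (1·25.13 − 8.63)/1 = 16.5 mol.
Outlet amounts (n = n₀ + Σ ν·ξ):
  Q: 70.5 − 2(25.13) = 20.23
  P: 0 + 1(25.13) − 1(16.5) = 8.63
  U: 0 + 1(16.5) = 16.5
Total out = 20.23 + 8.63 + 16.5 = 45.37 mol.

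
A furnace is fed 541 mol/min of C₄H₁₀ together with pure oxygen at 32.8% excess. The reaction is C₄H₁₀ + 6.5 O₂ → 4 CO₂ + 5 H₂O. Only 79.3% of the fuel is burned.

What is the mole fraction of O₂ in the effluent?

0.321

Stoichiometric O₂ = 6.5 × 541 = 3516 mol/min; O₂ fed = 3516 × 1.328 = 4670 mol/min.
Fuel reacted = 0.793 × 541 → ξ = 429 mol/min.
Outlet (n = n₀ + ν ξ):
  C₄H₁₀: 541 − 1(429) = 112
  O₂: 4670 − 6.5(429) = 1881
  CO₂: 0 + 4(429) = 1716
  H₂O: 0 + 5(429) = 2145
Total out = 5854 mol/min; y_O₂ = 1881 / 5854 = 0.3214.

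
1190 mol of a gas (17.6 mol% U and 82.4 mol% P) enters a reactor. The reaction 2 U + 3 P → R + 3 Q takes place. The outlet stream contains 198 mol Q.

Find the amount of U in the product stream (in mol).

77.4 mol

For Q: n = n₀ + 3ξ → 198 = 0 + 3ξ, giving ξ = 66 mol.
Outlet amounts (n = n₀ + ν ξ):
  U: 209.4 − 2(66) = 77.44
  P: 980.6 − 3(66) = 782.6
  R: 0 + 1(66) = 66
  Q: 0 + 3(66) = 198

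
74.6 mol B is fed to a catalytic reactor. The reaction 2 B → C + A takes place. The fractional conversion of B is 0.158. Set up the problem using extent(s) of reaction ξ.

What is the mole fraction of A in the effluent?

0.079

B reacted = 0.158 × 74.6 = 11.79 mol; ν_B = −2, so ξ = 11.79/2 = 5.893 mol.
Outlet amounts (n = n₀ + ν ξ):
  B: 74.6 − 2(5.893) = 62.81
  C: 0 + 1(5.893) = 5.893
  A: 0 + 1(5.893) = 5.893
Total out = 74.6 mol; y_A = 5.893 / 74.6 = 0.079.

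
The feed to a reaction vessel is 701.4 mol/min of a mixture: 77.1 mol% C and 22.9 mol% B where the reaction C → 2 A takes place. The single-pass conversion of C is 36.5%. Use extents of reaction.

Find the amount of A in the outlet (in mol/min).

395 mol/min

C reacted = 0.365 × 540.8 = 197.4 mol/min; ν_C = −1, so ξ = 197.4/1 = 197.4 mol/min.
Outlet amounts (n = n₀ + ν ξ):
  C: 540.8 − 1(197.4) = 343.4
  A: 0 + 2(197.4) = 394.8
  B: 160.6 (inert)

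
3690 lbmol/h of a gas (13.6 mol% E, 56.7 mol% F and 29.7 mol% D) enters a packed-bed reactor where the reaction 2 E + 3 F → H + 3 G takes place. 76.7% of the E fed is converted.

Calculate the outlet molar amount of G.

E reacted = 0.767 × 501.8 = 384.9 lbmol/h; ν_E = −2, so ξ = 384.9/2 = 192.5 lbmol/h.
Outlet amounts (n = n₀ + ν ξ):
  E: 501.8 − 2(192.5) = 116.9
  F: 2092 − 3(192.5) = 1515
  H: 0 + 1(192.5) = 192.5
  G: 0 + 3(192.5) = 577.4
  D: 1096 (inert)

577 lbmol/h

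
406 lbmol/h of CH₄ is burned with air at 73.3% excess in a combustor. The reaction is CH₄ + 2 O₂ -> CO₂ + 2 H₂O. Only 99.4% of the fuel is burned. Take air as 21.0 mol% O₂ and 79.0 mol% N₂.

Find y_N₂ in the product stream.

0.745

Stoichiometric O₂ = 2 × 406 = 812 lbmol/h; O₂ fed = 812 × 1.733 = 1407 lbmol/h.
N₂ fed = 1407 × 79/21 = 5294 lbmol/h.
Fuel reacted = 0.994 × 406 → ξ = 403.6 lbmol/h.
Outlet (n = n₀ + ν ξ):
  CH₄: 406 − 1(403.6) = 2.436
  O₂: 1407 − 2(403.6) = 600.1
  N₂: 5294 (inert)
  CO₂: 0 + 1(403.6) = 403.6
  H₂O: 0 + 2(403.6) = 807.1
Total out = 7107 lbmol/h; y_N₂ = 5294 / 7107 = 0.7449.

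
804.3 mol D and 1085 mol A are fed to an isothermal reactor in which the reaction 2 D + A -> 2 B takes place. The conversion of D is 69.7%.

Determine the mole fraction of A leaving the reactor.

0.5

D reacted = 0.697 × 804.3 = 560.6 mol; ν_D = −2, so ξ = 560.6/2 = 280.3 mol.
Outlet amounts (n = n₀ + ν ξ):
  D: 804.3 − 2(280.3) = 243.7
  A: 1085 − 1(280.3) = 804.7
  B: 0 + 2(280.3) = 560.6
Total out = 1609 mol; y_A = 804.7 / 1609 = 0.5001.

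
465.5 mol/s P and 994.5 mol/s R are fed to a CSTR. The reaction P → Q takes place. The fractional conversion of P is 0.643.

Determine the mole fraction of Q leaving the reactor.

P reacted = 0.643 × 465.5 = 299.3 mol/s; ν_P = −1, so ξ = 299.3/1 = 299.3 mol/s.
Outlet amounts (n = n₀ + ν ξ):
  P: 465.5 − 1(299.3) = 166.2
  Q: 0 + 1(299.3) = 299.3
  R: 994.5 (inert)
Total out = 1460 mol/s; y_Q = 299.3 / 1460 = 0.205.

0.205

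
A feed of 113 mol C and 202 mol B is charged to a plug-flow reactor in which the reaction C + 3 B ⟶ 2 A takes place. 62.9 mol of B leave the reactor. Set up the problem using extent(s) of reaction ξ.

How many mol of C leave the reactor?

For B: n = n₀ − 3ξ → 62.9 = 202 − 3ξ, giving ξ = 46.37 mol.
Outlet amounts (n = n₀ + ν ξ):
  C: 113 − 1(46.37) = 66.63
  B: 202 − 3(46.37) = 62.9
  A: 0 + 2(46.37) = 92.73

66.6 mol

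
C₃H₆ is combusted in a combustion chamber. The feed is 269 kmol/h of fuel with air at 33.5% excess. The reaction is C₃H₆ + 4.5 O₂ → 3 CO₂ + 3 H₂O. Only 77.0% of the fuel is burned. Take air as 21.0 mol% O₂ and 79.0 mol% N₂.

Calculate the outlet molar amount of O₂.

684 kmol/h

Stoichiometric O₂ = 4.5 × 269 = 1210 kmol/h; O₂ fed = 1210 × 1.335 = 1616 kmol/h.
N₂ fed = 1616 × 79/21 = 6079 kmol/h.
Fuel reacted = 0.77 × 269 → ξ = 207.1 kmol/h.
Outlet (n = n₀ + ν ξ):
  C₃H₆: 269 − 1(207.1) = 61.87
  O₂: 1616 − 4.5(207.1) = 683.9
  N₂: 6079 (inert)
  CO₂: 0 + 3(207.1) = 621.4
  H₂O: 0 + 3(207.1) = 621.4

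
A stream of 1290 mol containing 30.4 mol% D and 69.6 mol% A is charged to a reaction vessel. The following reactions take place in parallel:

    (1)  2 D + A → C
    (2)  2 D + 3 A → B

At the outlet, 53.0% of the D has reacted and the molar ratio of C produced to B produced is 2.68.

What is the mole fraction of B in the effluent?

Conversion of D: D consumed = 0.53 × 392.2 = 207.8 mol = 2ξ₁ + 2ξ₂.
Selectivity: 1ξ₁ / (1ξ₂) = 2.68 → ξ₁ = 2.68 ξ₂.
Substitute: (2·2.68 + 2) ξ₂ = 207.8 → ξ₂ = 28.24 mol, ξ₁ = 75.68 mol.
Outlet amounts (n = n₀ + Σ ν·ξ):
  D: 392.2 − 2(75.68) − 2(28.24) = 184.3
  A: 897.8 − 1(75.68) − 3(28.24) = 737.4
  C: 0 + 1(75.68) = 75.68
  B: 0 + 1(28.24) = 28.24
Total out = 1026 mol; y_B = 28.24 / 1026 = 0.02753.

0.0275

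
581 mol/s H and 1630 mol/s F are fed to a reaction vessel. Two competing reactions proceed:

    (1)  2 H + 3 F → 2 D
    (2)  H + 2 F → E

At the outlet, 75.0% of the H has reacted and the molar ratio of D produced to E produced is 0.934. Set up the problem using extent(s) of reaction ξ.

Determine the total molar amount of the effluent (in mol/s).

Conversion of H: H consumed = 0.75 × 581 = 435.8 mol/s = 2ξ₁ + 1ξ₂.
Selectivity: 2ξ₁ / (1ξ₂) = 0.934 → ξ₁ = 0.467 ξ₂.
Substitute: (2·0.467 + 1) ξ₂ = 435.8 → ξ₂ = 225.3 mol/s, ξ₁ = 105.2 mol/s.
Outlet amounts (n = n₀ + Σ ν·ξ):
  H: 581 − 2(105.2) − 1(225.3) = 145.2
  F: 1630 − 3(105.2) − 2(225.3) = 863.7
  D: 0 + 2(105.2) = 210.4
  E: 0 + 1(225.3) = 225.3
Total out = 145.2 + 863.7 + 210.4 + 225.3 = 1445 mol/s.

1440 mol/s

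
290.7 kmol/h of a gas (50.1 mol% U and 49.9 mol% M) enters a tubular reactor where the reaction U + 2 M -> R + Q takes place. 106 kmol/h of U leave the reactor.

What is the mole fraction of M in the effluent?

For U: n = n₀ − 1ξ → 106 = 145.6 − 1ξ, giving ξ = 39.64 kmol/h.
Outlet amounts (n = n₀ + ν ξ):
  U: 145.6 − 1(39.64) = 106
  M: 145.1 − 2(39.64) = 65.78
  R: 0 + 1(39.64) = 39.64
  Q: 0 + 1(39.64) = 39.64
Total out = 251.1 kmol/h; y_M = 65.78 / 251.1 = 0.262.

0.262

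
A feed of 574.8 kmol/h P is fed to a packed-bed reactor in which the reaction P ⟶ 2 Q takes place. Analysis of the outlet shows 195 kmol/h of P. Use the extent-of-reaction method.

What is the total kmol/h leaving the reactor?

For P: n = n₀ − 1ξ → 195 = 574.8 − 1ξ, giving ξ = 379.8 kmol/h.
Outlet amounts (n = n₀ + ν ξ):
  P: 574.8 − 1(379.8) = 195
  Q: 0 + 2(379.8) = 759.6
Total out = 195 + 759.6 = 954.6 kmol/h.

955 kmol/h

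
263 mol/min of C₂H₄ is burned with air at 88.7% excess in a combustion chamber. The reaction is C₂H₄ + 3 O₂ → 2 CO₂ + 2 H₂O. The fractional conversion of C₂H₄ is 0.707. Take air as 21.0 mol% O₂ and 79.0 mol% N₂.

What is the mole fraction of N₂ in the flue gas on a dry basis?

0.802

Stoichiometric O₂ = 3 × 263 = 789 mol/min; O₂ fed = 789 × 1.887 = 1489 mol/min.
N₂ fed = 1489 × 79/21 = 5601 mol/min.
Fuel reacted = 0.707 × 263 → ξ = 185.9 mol/min.
Outlet (n = n₀ + ν ξ):
  C₂H₄: 263 − 1(185.9) = 77.06
  O₂: 1489 − 3(185.9) = 931
  N₂: 5601 (inert)
  CO₂: 0 + 2(185.9) = 371.9
  H₂O: 0 + 2(185.9) = 371.9
Dry total = 6981 mol/min; y_N₂ (dry) = 5601 / 6981 = 0.8023.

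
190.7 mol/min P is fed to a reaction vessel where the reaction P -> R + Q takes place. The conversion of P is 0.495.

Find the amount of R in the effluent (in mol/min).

P reacted = 0.495 × 190.7 = 94.4 mol/min; ν_P = −1, so ξ = 94.4/1 = 94.4 mol/min.
Outlet amounts (n = n₀ + ν ξ):
  P: 190.7 − 1(94.4) = 96.3
  R: 0 + 1(94.4) = 94.4
  Q: 0 + 1(94.4) = 94.4

94.4 mol/min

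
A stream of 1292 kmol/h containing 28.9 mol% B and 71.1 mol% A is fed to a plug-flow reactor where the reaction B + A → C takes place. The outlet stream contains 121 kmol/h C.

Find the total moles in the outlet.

For C: n = n₀ + 1ξ → 121 = 0 + 1ξ, giving ξ = 121 kmol/h.
Outlet amounts (n = n₀ + ν ξ):
  B: 373.4 − 1(121) = 252.4
  A: 918.6 − 1(121) = 797.6
  C: 0 + 1(121) = 121
Total out = 252.4 + 797.6 + 121 = 1171 kmol/h.

1170 kmol/h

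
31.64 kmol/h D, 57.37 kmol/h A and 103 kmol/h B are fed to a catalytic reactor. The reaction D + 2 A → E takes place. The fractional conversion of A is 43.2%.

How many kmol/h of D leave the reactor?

19.2 kmol/h

A reacted = 0.432 × 57.37 = 24.78 kmol/h; ν_A = −2, so ξ = 24.78/2 = 12.39 kmol/h.
Outlet amounts (n = n₀ + ν ξ):
  D: 31.64 − 1(12.39) = 19.25
  A: 57.37 − 2(12.39) = 32.59
  E: 0 + 1(12.39) = 12.39
  B: 103 (inert)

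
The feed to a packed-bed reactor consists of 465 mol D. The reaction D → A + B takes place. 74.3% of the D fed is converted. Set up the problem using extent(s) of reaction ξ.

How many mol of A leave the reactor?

D reacted = 0.743 × 465 = 345.5 mol; ν_D = −1, so ξ = 345.5/1 = 345.5 mol.
Outlet amounts (n = n₀ + ν ξ):
  D: 465 − 1(345.5) = 119.5
  A: 0 + 1(345.5) = 345.5
  B: 0 + 1(345.5) = 345.5

345 mol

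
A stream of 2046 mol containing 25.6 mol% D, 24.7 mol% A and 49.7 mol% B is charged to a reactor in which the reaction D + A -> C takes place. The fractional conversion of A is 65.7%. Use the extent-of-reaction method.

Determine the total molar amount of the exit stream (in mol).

A reacted = 0.657 × 505.4 = 332 mol; ν_A = −1, so ξ = 332/1 = 332 mol.
Outlet amounts (n = n₀ + ν ξ):
  D: 523.8 − 1(332) = 191.8
  A: 505.4 − 1(332) = 173.3
  C: 0 + 1(332) = 332
  B: 1017 (inert)
Total out = 191.8 + 173.3 + 332 + 1017 = 1714 mol.

1710 mol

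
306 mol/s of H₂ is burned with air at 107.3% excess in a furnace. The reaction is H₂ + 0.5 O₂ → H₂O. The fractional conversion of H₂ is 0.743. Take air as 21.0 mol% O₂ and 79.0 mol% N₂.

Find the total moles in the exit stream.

1700 mol/s

Stoichiometric O₂ = 0.5 × 306 = 153 mol/s; O₂ fed = 153 × 2.073 = 317.2 mol/s.
N₂ fed = 317.2 × 79/21 = 1193 mol/s.
Fuel reacted = 0.743 × 306 → ξ = 227.4 mol/s.
Outlet (n = n₀ + ν ξ):
  H₂: 306 − 1(227.4) = 78.64
  O₂: 317.2 − 0.5(227.4) = 203.5
  N₂: 1193 (inert)
  H₂O: 0 + 1(227.4) = 227.4
Total out = 78.64 + 203.5 + 1193 + 227.4 = 1703 mol/s.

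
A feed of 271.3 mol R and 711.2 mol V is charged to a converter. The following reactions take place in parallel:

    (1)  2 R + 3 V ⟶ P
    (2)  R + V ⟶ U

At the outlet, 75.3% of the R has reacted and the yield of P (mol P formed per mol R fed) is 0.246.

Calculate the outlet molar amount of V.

Yield of P: 1ξ₁ / 271.3 = 0.246 → ξ₁ = 66.74 mol.
Conversion of R: 2ξ₁ + 1ξ₂ = 0.753 × 271.3 = 204.3 → ξ₂ = 70.81 mol.
Outlet amounts (n = n₀ + Σ ν·ξ):
  R: 271.3 − 2(66.74) − 1(70.81) = 67.01
  V: 711.2 − 3(66.74) − 1(70.81) = 440.2
  P: 0 + 1(66.74) = 66.74
  U: 0 + 1(70.81) = 70.81

440 mol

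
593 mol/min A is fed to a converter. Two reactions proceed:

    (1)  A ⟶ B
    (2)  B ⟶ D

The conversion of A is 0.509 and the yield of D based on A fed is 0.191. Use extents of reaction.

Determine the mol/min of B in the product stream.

Conversion of A: A consumed = 1ξ₁ = 0.509 × 593 → ξ₁ = 301.8 mol/min.
Yield of D: 1ξ₂ / 593 = 0.191 → ξ₂ = 113.3 mol/min.
Outlet amounts (n = n₀ + Σ ν·ξ):
  A: 593 − 1(301.8) = 291.2
  B: 0 + 1(301.8) − 1(113.3) = 188.6
  D: 0 + 1(113.3) = 113.3

189 mol/min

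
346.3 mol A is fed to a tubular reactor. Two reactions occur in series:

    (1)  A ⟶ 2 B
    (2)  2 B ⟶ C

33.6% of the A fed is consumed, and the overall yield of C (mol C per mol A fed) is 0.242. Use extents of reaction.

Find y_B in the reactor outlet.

Conversion of A: A consumed = 1ξ₁ = 0.336 × 346.3 → ξ₁ = 116.4 mol.
Yield of C: 1ξ₂ / 346.3 = 0.242 → ξ₂ = 83.8 mol.
Outlet amounts (n = n₀ + Σ ν·ξ):
  A: 346.3 − 1(116.4) = 229.9
  B: 0 + 2(116.4) − 2(83.8) = 65.1
  C: 0 + 1(83.8) = 83.8
Total out = 378.9 mol; y_B = 65.1 / 378.9 = 0.1718.

0.172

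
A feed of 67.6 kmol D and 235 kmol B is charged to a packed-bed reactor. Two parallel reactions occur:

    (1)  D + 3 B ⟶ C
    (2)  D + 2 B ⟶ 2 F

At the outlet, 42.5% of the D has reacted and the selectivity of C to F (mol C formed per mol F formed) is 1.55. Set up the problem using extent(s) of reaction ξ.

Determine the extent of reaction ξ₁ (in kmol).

ξ₁ = 21.7 kmol

Conversion of D: D consumed = 0.425 × 67.6 = 28.73 kmol = 1ξ₁ + 1ξ₂.
Selectivity: 1ξ₁ / (2ξ₂) = 1.55 → ξ₁ = 3.1 ξ₂.
Substitute: (1·3.1 + 1) ξ₂ = 28.73 → ξ₂ = 7.007 kmol, ξ₁ = 21.72 kmol.
Outlet amounts (n = n₀ + Σ ν·ξ):
  D: 67.6 − 1(21.72) − 1(7.007) = 38.87
  B: 235 − 3(21.72) − 2(7.007) = 155.8
  C: 0 + 1(21.72) = 21.72
  F: 0 + 2(7.007) = 14.01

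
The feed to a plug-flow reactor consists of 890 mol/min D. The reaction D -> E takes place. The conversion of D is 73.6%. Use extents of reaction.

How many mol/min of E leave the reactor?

D reacted = 0.736 × 890 = 655 mol/min; ν_D = −1, so ξ = 655/1 = 655 mol/min.
Outlet amounts (n = n₀ + ν ξ):
  D: 890 − 1(655) = 235
  E: 0 + 1(655) = 655

655 mol/min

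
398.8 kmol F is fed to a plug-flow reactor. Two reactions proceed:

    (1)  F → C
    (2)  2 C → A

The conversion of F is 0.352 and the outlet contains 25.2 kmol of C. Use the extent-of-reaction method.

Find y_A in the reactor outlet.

0.169

Conversion of F: F consumed = 1ξ₁ = 0.352 × 398.8 → ξ₁ = 140.4 kmol.
C balance: n_C = 0 + 1ξ₁ − 2ξ₂ = 25.2 → ξ₂ = (1·140.4 − 25.2)/2 = 57.59 kmol.
Outlet amounts (n = n₀ + Σ ν·ξ):
  F: 398.8 − 1(140.4) = 258.4
  C: 0 + 1(140.4) − 2(57.59) = 25.2
  A: 0 + 1(57.59) = 57.59
Total out = 341.2 kmol; y_A = 57.59 / 341.2 = 0.1688.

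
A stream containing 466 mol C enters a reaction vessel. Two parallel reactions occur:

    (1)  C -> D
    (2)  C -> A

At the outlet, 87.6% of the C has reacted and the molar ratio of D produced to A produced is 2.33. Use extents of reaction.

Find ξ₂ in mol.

ξ₂ = 123 mol

Conversion of C: C consumed = 0.876 × 466 = 408.2 mol = 1ξ₁ + 1ξ₂.
Selectivity: 1ξ₁ / (1ξ₂) = 2.33 → ξ₁ = 2.33 ξ₂.
Substitute: (1·2.33 + 1) ξ₂ = 408.2 → ξ₂ = 122.6 mol, ξ₁ = 285.6 mol.
Outlet amounts (n = n₀ + Σ ν·ξ):
  C: 466 − 1(285.6) − 1(122.6) = 57.78
  D: 0 + 1(285.6) = 285.6
  A: 0 + 1(122.6) = 122.6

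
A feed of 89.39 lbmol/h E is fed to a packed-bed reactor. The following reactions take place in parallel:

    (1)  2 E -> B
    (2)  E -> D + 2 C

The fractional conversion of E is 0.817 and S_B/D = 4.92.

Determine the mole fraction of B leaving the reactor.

Conversion of E: E consumed = 0.817 × 89.39 = 73.03 lbmol/h = 2ξ₁ + 1ξ₂.
Selectivity: 1ξ₁ / (1ξ₂) = 4.92 → ξ₁ = 4.92 ξ₂.
Substitute: (2·4.92 + 1) ξ₂ = 73.03 → ξ₂ = 6.737 lbmol/h, ξ₁ = 33.15 lbmol/h.
Outlet amounts (n = n₀ + Σ ν·ξ):
  E: 89.39 − 2(33.15) − 1(6.737) = 16.36
  B: 0 + 1(33.15) = 33.15
  D: 0 + 1(6.737) = 6.737
  C: 0 + 2(6.737) = 13.47
Total out = 69.72 lbmol/h; y_B = 33.15 / 69.72 = 0.4755.

0.475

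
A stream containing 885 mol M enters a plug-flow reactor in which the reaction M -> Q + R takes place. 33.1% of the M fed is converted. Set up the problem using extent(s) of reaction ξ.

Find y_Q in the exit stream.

M reacted = 0.331 × 885 = 292.9 mol; ν_M = −1, so ξ = 292.9/1 = 292.9 mol.
Outlet amounts (n = n₀ + ν ξ):
  M: 885 − 1(292.9) = 592.1
  Q: 0 + 1(292.9) = 292.9
  R: 0 + 1(292.9) = 292.9
Total out = 1178 mol; y_Q = 292.9 / 1178 = 0.2487.

0.249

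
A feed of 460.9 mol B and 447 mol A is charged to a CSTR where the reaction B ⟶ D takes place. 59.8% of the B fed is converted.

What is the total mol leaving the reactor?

B reacted = 0.598 × 460.9 = 275.6 mol; ν_B = −1, so ξ = 275.6/1 = 275.6 mol.
Outlet amounts (n = n₀ + ν ξ):
  B: 460.9 − 1(275.6) = 185.3
  D: 0 + 1(275.6) = 275.6
  A: 447 (inert)
Total out = 185.3 + 275.6 + 447 = 907.9 mol.

908 mol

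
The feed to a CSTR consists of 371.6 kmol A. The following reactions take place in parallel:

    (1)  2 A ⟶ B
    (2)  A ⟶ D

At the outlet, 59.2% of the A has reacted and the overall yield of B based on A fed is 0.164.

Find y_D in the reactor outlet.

Yield of B: 1ξ₁ / 371.6 = 0.164 → ξ₁ = 60.94 kmol.
Conversion of A: 2ξ₁ + 1ξ₂ = 0.592 × 371.6 = 220 → ξ₂ = 98.1 kmol.
Outlet amounts (n = n₀ + Σ ν·ξ):
  A: 371.6 − 2(60.94) − 1(98.1) = 151.6
  B: 0 + 1(60.94) = 60.94
  D: 0 + 1(98.1) = 98.1
Total out = 310.7 kmol; y_D = 98.1 / 310.7 = 0.3158.

0.316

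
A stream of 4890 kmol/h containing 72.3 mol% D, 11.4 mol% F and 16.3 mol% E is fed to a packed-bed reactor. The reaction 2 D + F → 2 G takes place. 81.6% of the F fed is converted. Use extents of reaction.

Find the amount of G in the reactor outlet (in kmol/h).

F reacted = 0.816 × 557.5 = 454.9 kmol/h; ν_F = −1, so ξ = 454.9/1 = 454.9 kmol/h.
Outlet amounts (n = n₀ + ν ξ):
  D: 3535 − 2(454.9) = 2626
  F: 557.5 − 1(454.9) = 102.6
  G: 0 + 2(454.9) = 909.8
  E: 797.1 (inert)

910 kmol/h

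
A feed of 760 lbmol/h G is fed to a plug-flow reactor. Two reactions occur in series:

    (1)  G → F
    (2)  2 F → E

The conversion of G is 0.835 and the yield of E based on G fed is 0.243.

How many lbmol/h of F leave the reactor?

265 lbmol/h

Conversion of G: G consumed = 1ξ₁ = 0.835 × 760 → ξ₁ = 634.6 lbmol/h.
Yield of E: 1ξ₂ / 760 = 0.243 → ξ₂ = 184.7 lbmol/h.
Outlet amounts (n = n₀ + Σ ν·ξ):
  G: 760 − 1(634.6) = 125.4
  F: 0 + 1(634.6) − 2(184.7) = 265.2
  E: 0 + 1(184.7) = 184.7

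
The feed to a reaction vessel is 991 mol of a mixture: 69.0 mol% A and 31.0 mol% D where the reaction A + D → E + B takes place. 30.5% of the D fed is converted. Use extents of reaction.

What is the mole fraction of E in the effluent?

D reacted = 0.305 × 307.2 = 93.7 mol; ν_D = −1, so ξ = 93.7/1 = 93.7 mol.
Outlet amounts (n = n₀ + ν ξ):
  A: 683.8 − 1(93.7) = 590.1
  D: 307.2 − 1(93.7) = 213.5
  E: 0 + 1(93.7) = 93.7
  B: 0 + 1(93.7) = 93.7
Total out = 991 mol; y_E = 93.7 / 991 = 0.09455.

0.0945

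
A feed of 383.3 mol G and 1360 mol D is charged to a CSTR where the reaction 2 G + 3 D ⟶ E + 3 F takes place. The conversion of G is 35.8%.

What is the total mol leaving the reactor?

1670 mol

G reacted = 0.358 × 383.3 = 137.2 mol; ν_G = −2, so ξ = 137.2/2 = 68.61 mol.
Outlet amounts (n = n₀ + ν ξ):
  G: 383.3 − 2(68.61) = 246.1
  D: 1360 − 3(68.61) = 1154
  E: 0 + 1(68.61) = 68.61
  F: 0 + 3(68.61) = 205.8
Total out = 246.1 + 1154 + 68.61 + 205.8 = 1675 mol.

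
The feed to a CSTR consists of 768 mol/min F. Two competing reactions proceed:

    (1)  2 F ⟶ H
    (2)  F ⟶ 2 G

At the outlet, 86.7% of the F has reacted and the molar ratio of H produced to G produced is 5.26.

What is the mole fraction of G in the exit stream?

Conversion of F: F consumed = 0.867 × 768 = 665.9 mol/min = 2ξ₁ + 1ξ₂.
Selectivity: 1ξ₁ / (2ξ₂) = 5.26 → ξ₁ = 10.52 ξ₂.
Substitute: (2·10.52 + 1) ξ₂ = 665.9 → ξ₂ = 30.21 mol/min, ξ₁ = 317.8 mol/min.
Outlet amounts (n = n₀ + Σ ν·ξ):
  F: 768 − 2(317.8) − 1(30.21) = 102.1
  H: 0 + 1(317.8) = 317.8
  G: 0 + 2(30.21) = 60.42
Total out = 480.4 mol/min; y_G = 60.42 / 480.4 = 0.1258.

0.126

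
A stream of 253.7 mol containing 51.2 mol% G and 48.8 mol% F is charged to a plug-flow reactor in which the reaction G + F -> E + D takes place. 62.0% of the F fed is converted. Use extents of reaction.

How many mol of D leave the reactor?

F reacted = 0.62 × 123.8 = 76.76 mol; ν_F = −1, so ξ = 76.76/1 = 76.76 mol.
Outlet amounts (n = n₀ + ν ξ):
  G: 129.9 − 1(76.76) = 53.13
  F: 123.8 − 1(76.76) = 47.05
  E: 0 + 1(76.76) = 76.76
  D: 0 + 1(76.76) = 76.76

76.8 mol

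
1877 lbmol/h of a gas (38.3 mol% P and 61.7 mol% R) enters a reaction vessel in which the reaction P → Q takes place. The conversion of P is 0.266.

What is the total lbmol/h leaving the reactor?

P reacted = 0.266 × 718.9 = 191.2 lbmol/h; ν_P = −1, so ξ = 191.2/1 = 191.2 lbmol/h.
Outlet amounts (n = n₀ + ν ξ):
  P: 718.9 − 1(191.2) = 527.7
  Q: 0 + 1(191.2) = 191.2
  R: 1158 (inert)
Total out = 527.7 + 191.2 + 1158 = 1877 lbmol/h.

1880 lbmol/h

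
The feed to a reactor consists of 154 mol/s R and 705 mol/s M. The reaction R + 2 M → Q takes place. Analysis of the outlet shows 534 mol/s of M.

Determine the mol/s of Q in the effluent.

For M: n = n₀ − 2ξ → 534 = 705 − 2ξ, giving ξ = 85.5 mol/s.
Outlet amounts (n = n₀ + ν ξ):
  R: 154 − 1(85.5) = 68.5
  M: 705 − 2(85.5) = 534
  Q: 0 + 1(85.5) = 85.5

85.5 mol/s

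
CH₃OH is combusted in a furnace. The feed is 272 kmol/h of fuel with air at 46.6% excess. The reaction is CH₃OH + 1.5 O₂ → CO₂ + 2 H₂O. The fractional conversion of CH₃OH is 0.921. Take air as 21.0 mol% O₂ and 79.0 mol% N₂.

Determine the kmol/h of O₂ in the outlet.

222 kmol/h

Stoichiometric O₂ = 1.5 × 272 = 408 kmol/h; O₂ fed = 408 × 1.466 = 598.1 kmol/h.
N₂ fed = 598.1 × 79/21 = 2250 kmol/h.
Fuel reacted = 0.921 × 272 → ξ = 250.5 kmol/h.
Outlet (n = n₀ + ν ξ):
  CH₃OH: 272 − 1(250.5) = 21.49
  O₂: 598.1 − 1.5(250.5) = 222.4
  N₂: 2250 (inert)
  CO₂: 0 + 1(250.5) = 250.5
  H₂O: 0 + 2(250.5) = 501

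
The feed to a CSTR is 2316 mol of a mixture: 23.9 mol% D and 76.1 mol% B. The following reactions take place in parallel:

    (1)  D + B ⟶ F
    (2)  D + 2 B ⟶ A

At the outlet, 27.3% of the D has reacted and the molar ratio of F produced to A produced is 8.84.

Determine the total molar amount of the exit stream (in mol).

2150 mol

Conversion of D: D consumed = 0.273 × 553.5 = 151.1 mol = 1ξ₁ + 1ξ₂.
Selectivity: 1ξ₁ / (1ξ₂) = 8.84 → ξ₁ = 8.84 ξ₂.
Substitute: (1·8.84 + 1) ξ₂ = 151.1 → ξ₂ = 15.36 mol, ξ₁ = 135.8 mol.
Outlet amounts (n = n₀ + Σ ν·ξ):
  D: 553.5 − 1(135.8) − 1(15.36) = 402.4
  B: 1762 − 1(135.8) − 2(15.36) = 1596
  F: 0 + 1(135.8) = 135.8
  A: 0 + 1(15.36) = 15.36
Total out = 402.4 + 1596 + 135.8 + 15.36 = 2150 mol.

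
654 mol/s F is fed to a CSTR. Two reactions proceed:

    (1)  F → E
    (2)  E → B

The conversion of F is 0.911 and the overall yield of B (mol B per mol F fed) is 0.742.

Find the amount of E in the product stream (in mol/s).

111 mol/s

Conversion of F: F consumed = 1ξ₁ = 0.911 × 654 → ξ₁ = 595.8 mol/s.
Yield of B: 1ξ₂ / 654 = 0.742 → ξ₂ = 485.3 mol/s.
Outlet amounts (n = n₀ + Σ ν·ξ):
  F: 654 − 1(595.8) = 58.21
  E: 0 + 1(595.8) − 1(485.3) = 110.5
  B: 0 + 1(485.3) = 485.3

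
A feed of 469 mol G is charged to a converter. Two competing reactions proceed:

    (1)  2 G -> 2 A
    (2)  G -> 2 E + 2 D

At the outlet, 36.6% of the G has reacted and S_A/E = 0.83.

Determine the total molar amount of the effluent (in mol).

663 mol

Conversion of G: G consumed = 0.366 × 469 = 171.7 mol = 2ξ₁ + 1ξ₂.
Selectivity: 2ξ₁ / (2ξ₂) = 0.83 → ξ₁ = 0.83 ξ₂.
Substitute: (2·0.83 + 1) ξ₂ = 171.7 → ξ₂ = 64.53 mol, ξ₁ = 53.56 mol.
Outlet amounts (n = n₀ + Σ ν·ξ):
  G: 469 − 2(53.56) − 1(64.53) = 297.3
  A: 0 + 2(53.56) = 107.1
  E: 0 + 2(64.53) = 129.1
  D: 0 + 2(64.53) = 129.1
Total out = 297.3 + 107.1 + 129.1 + 129.1 = 662.6 mol.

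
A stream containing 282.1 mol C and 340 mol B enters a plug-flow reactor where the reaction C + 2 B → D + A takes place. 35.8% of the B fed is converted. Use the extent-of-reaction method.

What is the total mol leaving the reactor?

B reacted = 0.358 × 340 = 121.7 mol; ν_B = −2, so ξ = 121.7/2 = 60.86 mol.
Outlet amounts (n = n₀ + ν ξ):
  C: 282.1 − 1(60.86) = 221.2
  B: 340 − 2(60.86) = 218.3
  D: 0 + 1(60.86) = 60.86
  A: 0 + 1(60.86) = 60.86
Total out = 221.2 + 218.3 + 60.86 + 60.86 = 561.2 mol.

561 mol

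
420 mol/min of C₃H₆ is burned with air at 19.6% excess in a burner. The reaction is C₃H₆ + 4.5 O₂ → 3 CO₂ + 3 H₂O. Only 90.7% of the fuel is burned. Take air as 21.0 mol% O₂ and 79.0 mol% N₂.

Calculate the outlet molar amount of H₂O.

Stoichiometric O₂ = 4.5 × 420 = 1890 mol/min; O₂ fed = 1890 × 1.196 = 2260 mol/min.
N₂ fed = 2260 × 79/21 = 8504 mol/min.
Fuel reacted = 0.907 × 420 → ξ = 380.9 mol/min.
Outlet (n = n₀ + ν ξ):
  C₃H₆: 420 − 1(380.9) = 39.06
  O₂: 2260 − 4.5(380.9) = 546.2
  N₂: 8504 (inert)
  CO₂: 0 + 3(380.9) = 1143
  H₂O: 0 + 3(380.9) = 1143

1140 mol/min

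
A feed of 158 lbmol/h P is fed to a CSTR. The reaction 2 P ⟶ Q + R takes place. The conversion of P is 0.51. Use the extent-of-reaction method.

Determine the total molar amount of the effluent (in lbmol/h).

158 lbmol/h

P reacted = 0.51 × 158 = 80.58 lbmol/h; ν_P = −2, so ξ = 80.58/2 = 40.29 lbmol/h.
Outlet amounts (n = n₀ + ν ξ):
  P: 158 − 2(40.29) = 77.42
  Q: 0 + 1(40.29) = 40.29
  R: 0 + 1(40.29) = 40.29
Total out = 77.42 + 40.29 + 40.29 = 158 lbmol/h.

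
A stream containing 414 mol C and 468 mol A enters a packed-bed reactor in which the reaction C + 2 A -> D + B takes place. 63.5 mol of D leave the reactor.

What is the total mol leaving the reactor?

For D: n = n₀ + 1ξ → 63.5 = 0 + 1ξ, giving ξ = 63.5 mol.
Outlet amounts (n = n₀ + ν ξ):
  C: 414 − 1(63.5) = 350.5
  A: 468 − 2(63.5) = 341
  D: 0 + 1(63.5) = 63.5
  B: 0 + 1(63.5) = 63.5
Total out = 350.5 + 341 + 63.5 + 63.5 = 818.5 mol.

818 mol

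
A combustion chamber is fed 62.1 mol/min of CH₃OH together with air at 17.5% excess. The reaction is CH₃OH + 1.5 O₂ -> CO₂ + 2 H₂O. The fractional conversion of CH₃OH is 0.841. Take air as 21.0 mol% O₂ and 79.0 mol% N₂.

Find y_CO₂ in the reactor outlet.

0.0857

Stoichiometric O₂ = 1.5 × 62.1 = 93.15 mol/min; O₂ fed = 93.15 × 1.175 = 109.5 mol/min.
N₂ fed = 109.5 × 79/21 = 411.7 mol/min.
Fuel reacted = 0.841 × 62.1 → ξ = 52.23 mol/min.
Outlet (n = n₀ + ν ξ):
  CH₃OH: 62.1 − 1(52.23) = 9.874
  O₂: 109.5 − 1.5(52.23) = 31.11
  N₂: 411.7 (inert)
  CO₂: 0 + 1(52.23) = 52.23
  H₂O: 0 + 2(52.23) = 104.5
Total out = 609.4 mol/min; y_CO₂ = 52.23 / 609.4 = 0.0857.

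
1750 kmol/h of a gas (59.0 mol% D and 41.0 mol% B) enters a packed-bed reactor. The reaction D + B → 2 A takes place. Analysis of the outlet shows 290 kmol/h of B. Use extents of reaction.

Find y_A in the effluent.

0.489

For B: n = n₀ − 1ξ → 290 = 717.5 − 1ξ, giving ξ = 427.5 kmol/h.
Outlet amounts (n = n₀ + ν ξ):
  D: 1032 − 1(427.5) = 605
  B: 717.5 − 1(427.5) = 290
  A: 0 + 2(427.5) = 855
Total out = 1750 kmol/h; y_A = 855 / 1750 = 0.4886.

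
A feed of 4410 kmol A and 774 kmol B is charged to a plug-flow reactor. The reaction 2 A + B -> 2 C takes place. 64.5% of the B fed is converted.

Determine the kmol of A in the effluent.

B reacted = 0.645 × 774 = 499.2 kmol; ν_B = −1, so ξ = 499.2/1 = 499.2 kmol.
Outlet amounts (n = n₀ + ν ξ):
  A: 4410 − 2(499.2) = 3412
  B: 774 − 1(499.2) = 274.8
  C: 0 + 2(499.2) = 998.5

3410 kmol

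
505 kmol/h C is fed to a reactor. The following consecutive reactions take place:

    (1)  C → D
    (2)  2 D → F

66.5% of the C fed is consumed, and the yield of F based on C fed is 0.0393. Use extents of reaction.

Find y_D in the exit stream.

Conversion of C: C consumed = 1ξ₁ = 0.665 × 505 → ξ₁ = 335.8 kmol/h.
Yield of F: 1ξ₂ / 505 = 0.0393 → ξ₂ = 19.85 kmol/h.
Outlet amounts (n = n₀ + Σ ν·ξ):
  C: 505 − 1(335.8) = 169.2
  D: 0 + 1(335.8) − 2(19.85) = 296.1
  F: 0 + 1(19.85) = 19.85
Total out = 485.2 kmol/h; y_D = 296.1 / 485.2 = 0.6104.

0.61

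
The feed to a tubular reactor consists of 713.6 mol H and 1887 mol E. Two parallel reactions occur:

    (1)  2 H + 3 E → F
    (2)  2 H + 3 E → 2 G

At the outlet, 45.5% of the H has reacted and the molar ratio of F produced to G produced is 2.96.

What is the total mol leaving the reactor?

1970 mol

Conversion of H: H consumed = 0.455 × 713.6 = 324.7 mol = 2ξ₁ + 2ξ₂.
Selectivity: 1ξ₁ / (2ξ₂) = 2.96 → ξ₁ = 5.92 ξ₂.
Substitute: (2·5.92 + 2) ξ₂ = 324.7 → ξ₂ = 23.46 mol, ξ₁ = 138.9 mol.
Outlet amounts (n = n₀ + Σ ν·ξ):
  H: 713.6 − 2(138.9) − 2(23.46) = 388.9
  E: 1887 − 3(138.9) − 3(23.46) = 1400
  F: 0 + 1(138.9) = 138.9
  G: 0 + 2(23.46) = 46.92
Total out = 388.9 + 1400 + 138.9 + 46.92 = 1975 mol.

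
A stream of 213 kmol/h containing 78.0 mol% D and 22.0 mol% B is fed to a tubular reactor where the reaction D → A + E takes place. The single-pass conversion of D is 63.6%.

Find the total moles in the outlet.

319 kmol/h

D reacted = 0.636 × 166.1 = 105.7 kmol/h; ν_D = −1, so ξ = 105.7/1 = 105.7 kmol/h.
Outlet amounts (n = n₀ + ν ξ):
  D: 166.1 − 1(105.7) = 60.47
  A: 0 + 1(105.7) = 105.7
  E: 0 + 1(105.7) = 105.7
  B: 46.86 (inert)
Total out = 60.47 + 105.7 + 105.7 + 46.86 = 318.7 kmol/h.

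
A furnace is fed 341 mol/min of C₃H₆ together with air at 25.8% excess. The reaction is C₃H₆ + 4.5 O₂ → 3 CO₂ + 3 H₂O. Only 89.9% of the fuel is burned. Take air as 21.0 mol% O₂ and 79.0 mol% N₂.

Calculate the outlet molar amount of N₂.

Stoichiometric O₂ = 4.5 × 341 = 1534 mol/min; O₂ fed = 1534 × 1.258 = 1930 mol/min.
N₂ fed = 1930 × 79/21 = 7262 mol/min.
Fuel reacted = 0.899 × 341 → ξ = 306.6 mol/min.
Outlet (n = n₀ + ν ξ):
  C₃H₆: 341 − 1(306.6) = 34.44
  O₂: 1930 − 4.5(306.6) = 550.9
  N₂: 7262 (inert)
  CO₂: 0 + 3(306.6) = 919.7
  H₂O: 0 + 3(306.6) = 919.7

7260 mol/min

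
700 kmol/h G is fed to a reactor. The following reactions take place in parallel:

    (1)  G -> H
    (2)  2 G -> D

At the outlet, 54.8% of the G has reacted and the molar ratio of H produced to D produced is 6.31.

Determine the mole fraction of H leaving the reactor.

0.445

Conversion of G: G consumed = 0.548 × 700 = 383.6 kmol/h = 1ξ₁ + 2ξ₂.
Selectivity: 1ξ₁ / (1ξ₂) = 6.31 → ξ₁ = 6.31 ξ₂.
Substitute: (1·6.31 + 2) ξ₂ = 383.6 → ξ₂ = 46.16 kmol/h, ξ₁ = 291.3 kmol/h.
Outlet amounts (n = n₀ + Σ ν·ξ):
  G: 700 − 1(291.3) − 2(46.16) = 316.4
  H: 0 + 1(291.3) = 291.3
  D: 0 + 1(46.16) = 46.16
Total out = 653.8 kmol/h; y_H = 291.3 / 653.8 = 0.4455.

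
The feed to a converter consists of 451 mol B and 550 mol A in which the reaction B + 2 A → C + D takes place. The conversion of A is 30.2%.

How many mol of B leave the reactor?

A reacted = 0.302 × 550 = 166.1 mol; ν_A = −2, so ξ = 166.1/2 = 83.05 mol.
Outlet amounts (n = n₀ + ν ξ):
  B: 451 − 1(83.05) = 367.9
  A: 550 − 2(83.05) = 383.9
  C: 0 + 1(83.05) = 83.05
  D: 0 + 1(83.05) = 83.05

368 mol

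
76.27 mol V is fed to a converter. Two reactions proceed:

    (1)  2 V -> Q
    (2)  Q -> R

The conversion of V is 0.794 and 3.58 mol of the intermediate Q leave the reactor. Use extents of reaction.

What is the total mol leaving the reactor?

Conversion of V: V consumed = 2ξ₁ = 0.794 × 76.27 → ξ₁ = 30.28 mol.
Q balance: n_Q = 0 + 1ξ₁ − 1ξ₂ = 3.58 → ξ₂ = (1·30.28 − 3.58)/1 = 26.7 mol.
Outlet amounts (n = n₀ + Σ ν·ξ):
  V: 76.27 − 2(30.28) = 15.71
  Q: 0 + 1(30.28) − 1(26.7) = 3.58
  R: 0 + 1(26.7) = 26.7
Total out = 15.71 + 3.58 + 26.7 = 45.99 mol.

46 mol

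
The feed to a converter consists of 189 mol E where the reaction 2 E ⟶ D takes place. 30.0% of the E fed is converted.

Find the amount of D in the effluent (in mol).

E reacted = 0.3 × 189 = 56.7 mol; ν_E = −2, so ξ = 56.7/2 = 28.35 mol.
Outlet amounts (n = n₀ + ν ξ):
  E: 189 − 2(28.35) = 132.3
  D: 0 + 1(28.35) = 28.35

28.3 mol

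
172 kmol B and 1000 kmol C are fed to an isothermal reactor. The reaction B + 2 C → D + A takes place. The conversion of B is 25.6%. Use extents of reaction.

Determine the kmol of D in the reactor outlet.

44 kmol

B reacted = 0.256 × 172 = 44.03 kmol; ν_B = −1, so ξ = 44.03/1 = 44.03 kmol.
Outlet amounts (n = n₀ + ν ξ):
  B: 172 − 1(44.03) = 128
  C: 1000 − 2(44.03) = 911.9
  D: 0 + 1(44.03) = 44.03
  A: 0 + 1(44.03) = 44.03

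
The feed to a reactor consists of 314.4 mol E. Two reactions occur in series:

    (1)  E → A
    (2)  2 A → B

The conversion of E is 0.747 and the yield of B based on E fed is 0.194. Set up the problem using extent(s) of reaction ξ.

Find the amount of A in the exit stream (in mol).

113 mol

Conversion of E: E consumed = 1ξ₁ = 0.747 × 314.4 → ξ₁ = 234.9 mol.
Yield of B: 1ξ₂ / 314.4 = 0.194 → ξ₂ = 60.99 mol.
Outlet amounts (n = n₀ + Σ ν·ξ):
  E: 314.4 − 1(234.9) = 79.54
  A: 0 + 1(234.9) − 2(60.99) = 112.9
  B: 0 + 1(60.99) = 60.99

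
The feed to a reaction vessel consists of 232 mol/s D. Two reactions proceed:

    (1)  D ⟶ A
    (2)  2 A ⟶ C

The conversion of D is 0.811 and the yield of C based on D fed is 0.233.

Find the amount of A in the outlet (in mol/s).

Conversion of D: D consumed = 1ξ₁ = 0.811 × 232 → ξ₁ = 188.2 mol/s.
Yield of C: 1ξ₂ / 232 = 0.233 → ξ₂ = 54.06 mol/s.
Outlet amounts (n = n₀ + Σ ν·ξ):
  D: 232 − 1(188.2) = 43.85
  A: 0 + 1(188.2) − 2(54.06) = 80.04
  C: 0 + 1(54.06) = 54.06

80 mol/s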